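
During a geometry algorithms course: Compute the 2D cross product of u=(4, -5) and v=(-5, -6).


u x v = u_x*v_y - u_y*v_x = 4*(-6) - (-5)*(-5)
= (-24) - 25 = -49

-49


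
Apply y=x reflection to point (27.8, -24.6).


Reflection over y=x: (x,y) -> (y,x)
(27.8, -24.6) -> (-24.6, 27.8)

(-24.6, 27.8)


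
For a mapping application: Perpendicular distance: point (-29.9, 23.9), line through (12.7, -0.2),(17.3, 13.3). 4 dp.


|cross product| = 685.96
|line direction| = sqrt(203.41) = 14.2622
Distance = 685.96/sqrt(203.41) = 48.0964

48.0964


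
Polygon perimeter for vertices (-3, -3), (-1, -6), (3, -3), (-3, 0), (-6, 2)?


Sides: (-3, -3)->(-1, -6): sqrt(13) = 3.605551, (-1, -6)->(3, -3): sqrt(25) = 5, (3, -3)->(-3, 0): sqrt(45) = 6.708204, (-3, 0)->(-6, 2): sqrt(13) = 3.605551, (-6, 2)->(-3, -3): sqrt(34) = 5.830952
Sum = 24.750258
Perimeter = 24.7503

24.7503


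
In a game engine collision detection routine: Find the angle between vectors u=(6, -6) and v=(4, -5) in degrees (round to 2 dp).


u.v = 54, |u| = sqrt(72) = 8.4853, |v| = sqrt(41) = 6.4031
cos(theta) = u.v/(|u||v|) = 54/sqrt(2952) = 0.993884
theta = acos(0.993884) = 6.34 degrees

6.34 degrees


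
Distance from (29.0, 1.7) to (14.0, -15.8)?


dx=-15, dy=-17.5
d^2 = (-15)^2 + (-17.5)^2 = 531.25
d = sqrt(531.25) = 23.0489

23.0489


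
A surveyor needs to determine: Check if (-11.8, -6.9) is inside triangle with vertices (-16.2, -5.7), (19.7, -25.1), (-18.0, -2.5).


Cross products: AB x AP = 42.28, BC x BP = 25.76, CA x CP = 11.92
All same sign? yes

Yes, inside


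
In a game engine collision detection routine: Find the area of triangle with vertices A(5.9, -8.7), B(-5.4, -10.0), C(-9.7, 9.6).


Area = |x_A(y_B-y_C) + x_B(y_C-y_A) + x_C(y_A-y_B)|/2
= |(-115.64) + (-98.82) + (-12.61)|/2
= 227.07/2 = 113.535

113.535


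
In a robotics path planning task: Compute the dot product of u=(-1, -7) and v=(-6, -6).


u . v = u_x*v_x + u_y*v_y = (-1)*(-6) + (-7)*(-6)
= 6 + 42 = 48

48


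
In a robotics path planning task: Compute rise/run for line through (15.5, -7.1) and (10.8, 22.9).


slope = (y2-y1)/(x2-x1) = (22.9-(-7.1))/(10.8-15.5) = 30/(-4.7) = -6.383

-6.383


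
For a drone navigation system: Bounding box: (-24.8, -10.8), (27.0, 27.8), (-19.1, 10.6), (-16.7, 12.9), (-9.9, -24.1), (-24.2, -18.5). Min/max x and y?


x range: [-24.8, 27]
y range: [-24.1, 27.8]
Bounding box: (-24.8,-24.1) to (27,27.8)

(-24.8,-24.1) to (27,27.8)


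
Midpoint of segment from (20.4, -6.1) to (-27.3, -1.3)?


M = ((20.4+(-27.3))/2, ((-6.1)+(-1.3))/2)
= (-3.45, -3.7)

(-3.45, -3.7)


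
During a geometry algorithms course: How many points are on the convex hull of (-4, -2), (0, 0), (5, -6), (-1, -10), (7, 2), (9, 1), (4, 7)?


Convex hull vertices (CCW): (-4, -2), (-1, -10), (5, -6), (9, 1), (4, 7)
Count = 5

5


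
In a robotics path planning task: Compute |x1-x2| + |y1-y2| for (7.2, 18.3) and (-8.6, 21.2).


|7.2-(-8.6)| + |18.3-21.2| = 15.8 + 2.9 = 18.7

18.7


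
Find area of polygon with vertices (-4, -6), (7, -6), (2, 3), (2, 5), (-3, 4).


Shoelace sum: ((-4)*(-6) - 7*(-6)) + (7*3 - 2*(-6)) + (2*5 - 2*3) + (2*4 - (-3)*5) + ((-3)*(-6) - (-4)*4)
= 160
Area = |160|/2 = 80

80


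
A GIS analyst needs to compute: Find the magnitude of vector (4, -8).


|u| = sqrt(4^2 + (-8)^2) = sqrt(80) = 8.9443

8.9443


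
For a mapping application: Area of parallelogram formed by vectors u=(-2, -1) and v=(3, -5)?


|u x v| = |(-2)*(-5) - (-1)*3|
= |10 - (-3)| = 13

13


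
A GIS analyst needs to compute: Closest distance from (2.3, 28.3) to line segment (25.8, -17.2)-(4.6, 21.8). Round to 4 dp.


Project P onto AB: t = 1 (clamped to [0,1])
Closest point on segment: (4.6, 21.8)
Distance: 6.8949

6.8949


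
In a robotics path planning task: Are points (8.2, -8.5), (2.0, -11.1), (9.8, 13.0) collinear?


Cross product: (2-8.2)*(13-(-8.5)) - ((-11.1)-(-8.5))*(9.8-8.2)
= -129.14

No, not collinear


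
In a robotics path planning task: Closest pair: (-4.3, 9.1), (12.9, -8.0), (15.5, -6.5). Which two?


d(P0,P1) = 24.2539, d(P0,P2) = 25.2071, d(P1,P2) = 3.0017
Closest: P1 and P2

Closest pair: (12.9, -8.0) and (15.5, -6.5), distance = 3.0017


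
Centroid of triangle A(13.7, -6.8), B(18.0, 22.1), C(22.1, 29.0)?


Centroid = ((x_A+x_B+x_C)/3, (y_A+y_B+y_C)/3)
= ((13.7+18+22.1)/3, ((-6.8)+22.1+29)/3)
= (17.9333, 14.7667)

(17.9333, 14.7667)


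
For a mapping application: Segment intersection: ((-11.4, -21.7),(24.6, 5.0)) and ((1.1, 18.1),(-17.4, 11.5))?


Cross products: d1=653.8, d2=397.45, d3=1099.05, d4=1355.4
d1*d2 < 0 and d3*d4 < 0? no

No, they don't intersect


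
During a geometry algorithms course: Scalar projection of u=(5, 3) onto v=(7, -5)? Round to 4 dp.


u.v = 20, |v| = sqrt(74) = 8.6023
Scalar projection = u.v / |v| = 20 / sqrt(74) = 2.325

2.325


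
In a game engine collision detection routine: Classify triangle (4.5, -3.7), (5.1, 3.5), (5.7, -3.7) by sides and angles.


Side lengths squared: AB^2=52.2, BC^2=52.2, CA^2=1.44
Sorted: [1.44, 52.2, 52.2]
By sides: Isosceles, By angles: Acute

Isosceles, Acute


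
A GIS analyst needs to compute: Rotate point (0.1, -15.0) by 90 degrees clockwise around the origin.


90° CW: (x,y) -> (y, -x)
(0.1,-15) -> (-15, -0.1)

(-15, -0.1)


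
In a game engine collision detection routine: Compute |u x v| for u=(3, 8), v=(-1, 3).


|u x v| = |3*3 - 8*(-1)|
= |9 - (-8)| = 17

17


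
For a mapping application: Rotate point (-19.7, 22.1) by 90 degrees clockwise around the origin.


90° CW: (x,y) -> (y, -x)
(-19.7,22.1) -> (22.1, 19.7)

(22.1, 19.7)


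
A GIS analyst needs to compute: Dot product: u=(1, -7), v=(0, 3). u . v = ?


u . v = u_x*v_x + u_y*v_y = 1*0 + (-7)*3
= 0 + (-21) = -21

-21


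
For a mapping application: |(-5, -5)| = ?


|u| = sqrt((-5)^2 + (-5)^2) = sqrt(50) = 7.0711

7.0711


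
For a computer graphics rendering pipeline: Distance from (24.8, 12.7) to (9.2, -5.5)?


dx=-15.6, dy=-18.2
d^2 = (-15.6)^2 + (-18.2)^2 = 574.6
d = sqrt(574.6) = 23.9708

23.9708


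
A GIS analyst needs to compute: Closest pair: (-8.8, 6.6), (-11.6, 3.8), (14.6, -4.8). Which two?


d(P0,P1) = 3.9598, d(P0,P2) = 26.0292, d(P1,P2) = 27.5754
Closest: P0 and P1

Closest pair: (-8.8, 6.6) and (-11.6, 3.8), distance = 3.9598


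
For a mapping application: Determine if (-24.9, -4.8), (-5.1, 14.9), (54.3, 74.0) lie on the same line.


Cross product: ((-5.1)-(-24.9))*(74-(-4.8)) - (14.9-(-4.8))*(54.3-(-24.9))
= 0

Yes, collinear


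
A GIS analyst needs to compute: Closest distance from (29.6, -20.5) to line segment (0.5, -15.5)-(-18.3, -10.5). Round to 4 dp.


Project P onto AB: t = 0 (clamped to [0,1])
Closest point on segment: (0.5, -15.5)
Distance: 29.5264

29.5264


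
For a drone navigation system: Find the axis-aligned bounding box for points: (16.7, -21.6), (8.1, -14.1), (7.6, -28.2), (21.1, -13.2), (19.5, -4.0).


x range: [7.6, 21.1]
y range: [-28.2, -4]
Bounding box: (7.6,-28.2) to (21.1,-4)

(7.6,-28.2) to (21.1,-4)


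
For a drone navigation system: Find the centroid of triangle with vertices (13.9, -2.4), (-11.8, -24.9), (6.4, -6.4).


Centroid = ((x_A+x_B+x_C)/3, (y_A+y_B+y_C)/3)
= ((13.9+(-11.8)+6.4)/3, ((-2.4)+(-24.9)+(-6.4))/3)
= (2.8333, -11.2333)

(2.8333, -11.2333)


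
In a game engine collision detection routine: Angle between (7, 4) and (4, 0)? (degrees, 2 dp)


u.v = 28, |u| = sqrt(65) = 8.0623, |v| = sqrt(16) = 4
cos(theta) = u.v/(|u||v|) = 28/sqrt(1040) = 0.868243
theta = acos(0.868243) = 29.74 degrees

29.74 degrees


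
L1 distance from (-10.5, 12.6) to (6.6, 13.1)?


|(-10.5)-6.6| + |12.6-13.1| = 17.1 + 0.5 = 17.6

17.6


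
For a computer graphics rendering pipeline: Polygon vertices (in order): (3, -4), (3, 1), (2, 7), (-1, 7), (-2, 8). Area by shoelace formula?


Shoelace sum: (3*1 - 3*(-4)) + (3*7 - 2*1) + (2*7 - (-1)*7) + ((-1)*8 - (-2)*7) + ((-2)*(-4) - 3*8)
= 45
Area = |45|/2 = 22.5

22.5


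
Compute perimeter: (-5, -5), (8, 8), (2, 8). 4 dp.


Sides: (-5, -5)->(8, 8): sqrt(338) = 18.384776, (8, 8)->(2, 8): sqrt(36) = 6, (2, 8)->(-5, -5): sqrt(218) = 14.764823
Sum = 39.149599
Perimeter = 39.1496

39.1496


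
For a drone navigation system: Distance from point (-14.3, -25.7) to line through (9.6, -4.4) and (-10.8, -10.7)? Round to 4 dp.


|cross product| = 283.95
|line direction| = sqrt(455.85) = 21.3506
Distance = 283.95/sqrt(455.85) = 13.2994

13.2994


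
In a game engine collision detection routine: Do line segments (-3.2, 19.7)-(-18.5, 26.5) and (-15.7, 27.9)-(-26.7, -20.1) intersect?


Cross products: d1=690.2, d2=-119, d3=-40.46, d4=768.74
d1*d2 < 0 and d3*d4 < 0? yes

Yes, they intersect


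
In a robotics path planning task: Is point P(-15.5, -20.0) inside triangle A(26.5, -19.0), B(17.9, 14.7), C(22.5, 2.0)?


Cross products: AB x AP = 1424, BC x BP = -583.8, CA x CP = -886
All same sign? no

No, outside


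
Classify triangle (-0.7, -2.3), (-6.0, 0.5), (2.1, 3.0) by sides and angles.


Side lengths squared: AB^2=35.93, BC^2=71.86, CA^2=35.93
Sorted: [35.93, 35.93, 71.86]
By sides: Isosceles, By angles: Right

Isosceles, Right


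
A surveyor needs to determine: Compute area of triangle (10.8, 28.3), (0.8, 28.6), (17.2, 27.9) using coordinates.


Area = |x_A(y_B-y_C) + x_B(y_C-y_A) + x_C(y_A-y_B)|/2
= |7.56 + (-0.32) + (-5.16)|/2
= 2.08/2 = 1.04

1.04


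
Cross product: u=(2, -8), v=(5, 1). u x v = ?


u x v = u_x*v_y - u_y*v_x = 2*1 - (-8)*5
= 2 - (-40) = 42

42


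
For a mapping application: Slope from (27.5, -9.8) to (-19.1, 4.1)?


slope = (y2-y1)/(x2-x1) = (4.1-(-9.8))/((-19.1)-27.5) = 13.9/(-46.6) = -0.2983

-0.2983


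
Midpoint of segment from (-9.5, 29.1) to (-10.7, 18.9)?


M = (((-9.5)+(-10.7))/2, (29.1+18.9)/2)
= (-10.1, 24)

(-10.1, 24)


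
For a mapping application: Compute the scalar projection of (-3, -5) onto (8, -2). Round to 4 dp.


u.v = -14, |v| = sqrt(68) = 8.2462
Scalar projection = u.v / |v| = -14 / sqrt(68) = -1.6977

-1.6977


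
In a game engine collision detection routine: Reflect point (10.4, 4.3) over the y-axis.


Reflection over y-axis: (x,y) -> (-x,y)
(10.4, 4.3) -> (-10.4, 4.3)

(-10.4, 4.3)


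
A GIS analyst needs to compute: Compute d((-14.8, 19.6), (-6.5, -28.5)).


dx=8.3, dy=-48.1
d^2 = 8.3^2 + (-48.1)^2 = 2382.5
d = sqrt(2382.5) = 48.8109

48.8109


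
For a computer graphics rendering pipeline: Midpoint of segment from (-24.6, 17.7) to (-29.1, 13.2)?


M = (((-24.6)+(-29.1))/2, (17.7+13.2)/2)
= (-26.85, 15.45)

(-26.85, 15.45)


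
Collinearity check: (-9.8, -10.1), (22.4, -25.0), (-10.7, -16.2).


Cross product: (22.4-(-9.8))*((-16.2)-(-10.1)) - ((-25)-(-10.1))*((-10.7)-(-9.8))
= -209.83

No, not collinear


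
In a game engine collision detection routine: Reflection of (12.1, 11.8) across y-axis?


Reflection over y-axis: (x,y) -> (-x,y)
(12.1, 11.8) -> (-12.1, 11.8)

(-12.1, 11.8)


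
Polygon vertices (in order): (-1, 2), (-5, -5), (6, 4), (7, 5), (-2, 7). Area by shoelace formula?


Shoelace sum: ((-1)*(-5) - (-5)*2) + ((-5)*4 - 6*(-5)) + (6*5 - 7*4) + (7*7 - (-2)*5) + ((-2)*2 - (-1)*7)
= 89
Area = |89|/2 = 44.5

44.5


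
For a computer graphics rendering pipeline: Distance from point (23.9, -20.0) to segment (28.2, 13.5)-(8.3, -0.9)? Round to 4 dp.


Project P onto AB: t = 0.9413 (clamped to [0,1])
Closest point on segment: (9.4675, -0.0551)
Distance: 24.619

24.619


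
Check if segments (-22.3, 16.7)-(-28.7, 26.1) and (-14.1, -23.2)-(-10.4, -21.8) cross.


Cross products: d1=159.11, d2=202.85, d3=178.28, d4=134.54
d1*d2 < 0 and d3*d4 < 0? no

No, they don't intersect


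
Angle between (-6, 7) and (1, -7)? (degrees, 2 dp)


u.v = -55, |u| = sqrt(85) = 9.2195, |v| = sqrt(50) = 7.0711
cos(theta) = u.v/(|u||v|) = -55/sqrt(4250) = -0.843661
theta = acos(-0.843661) = 147.53 degrees

147.53 degrees


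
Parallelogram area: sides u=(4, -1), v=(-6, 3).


|u x v| = |4*3 - (-1)*(-6)|
= |12 - 6| = 6

6


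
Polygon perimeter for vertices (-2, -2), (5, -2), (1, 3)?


Sides: (-2, -2)->(5, -2): sqrt(49) = 7, (5, -2)->(1, 3): sqrt(41) = 6.403124, (1, 3)->(-2, -2): sqrt(34) = 5.830952
Sum = 19.234076
Perimeter = 19.2341

19.2341


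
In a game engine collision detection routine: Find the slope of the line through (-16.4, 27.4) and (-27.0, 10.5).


slope = (y2-y1)/(x2-x1) = (10.5-27.4)/((-27)-(-16.4)) = (-16.9)/(-10.6) = 1.5943

1.5943


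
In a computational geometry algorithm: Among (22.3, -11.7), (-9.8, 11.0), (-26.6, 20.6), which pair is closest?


d(P0,P1) = 39.3154, d(P0,P2) = 58.6046, d(P1,P2) = 19.3494
Closest: P1 and P2

Closest pair: (-9.8, 11.0) and (-26.6, 20.6), distance = 19.3494


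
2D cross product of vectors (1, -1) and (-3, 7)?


u x v = u_x*v_y - u_y*v_x = 1*7 - (-1)*(-3)
= 7 - 3 = 4

4


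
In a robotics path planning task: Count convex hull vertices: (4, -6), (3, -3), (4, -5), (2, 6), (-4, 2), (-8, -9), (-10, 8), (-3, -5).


Convex hull vertices (CCW): (-10, 8), (-8, -9), (4, -6), (4, -5), (2, 6)
Count = 5

5


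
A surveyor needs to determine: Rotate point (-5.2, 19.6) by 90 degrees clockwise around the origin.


90° CW: (x,y) -> (y, -x)
(-5.2,19.6) -> (19.6, 5.2)

(19.6, 5.2)


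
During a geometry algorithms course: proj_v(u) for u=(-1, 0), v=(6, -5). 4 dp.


u.v = -6, |v| = sqrt(61) = 7.8102
Scalar projection = u.v / |v| = -6 / sqrt(61) = -0.7682

-0.7682


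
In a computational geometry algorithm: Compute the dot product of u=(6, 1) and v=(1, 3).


u . v = u_x*v_x + u_y*v_y = 6*1 + 1*3
= 6 + 3 = 9

9


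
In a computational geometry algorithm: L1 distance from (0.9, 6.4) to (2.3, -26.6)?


|0.9-2.3| + |6.4-(-26.6)| = 1.4 + 33 = 34.4

34.4


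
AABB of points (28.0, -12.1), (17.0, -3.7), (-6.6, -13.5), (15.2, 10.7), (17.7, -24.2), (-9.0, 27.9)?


x range: [-9, 28]
y range: [-24.2, 27.9]
Bounding box: (-9,-24.2) to (28,27.9)

(-9,-24.2) to (28,27.9)


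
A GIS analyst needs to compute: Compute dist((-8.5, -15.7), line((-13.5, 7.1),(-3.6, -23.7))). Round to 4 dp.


|cross product| = 71.72
|line direction| = sqrt(1046.65) = 32.352
Distance = 71.72/sqrt(1046.65) = 2.2169

2.2169


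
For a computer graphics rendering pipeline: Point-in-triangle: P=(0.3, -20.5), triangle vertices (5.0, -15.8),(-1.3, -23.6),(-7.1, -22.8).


Cross products: AB x AP = -7.05, BC x BP = -19.26, CA x CP = -23.97
All same sign? yes

Yes, inside


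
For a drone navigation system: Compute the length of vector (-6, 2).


|u| = sqrt((-6)^2 + 2^2) = sqrt(40) = 6.3246

6.3246


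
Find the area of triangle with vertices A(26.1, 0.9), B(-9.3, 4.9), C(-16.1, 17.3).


Area = |x_A(y_B-y_C) + x_B(y_C-y_A) + x_C(y_A-y_B)|/2
= |(-323.64) + (-152.52) + 64.4|/2
= 411.76/2 = 205.88

205.88


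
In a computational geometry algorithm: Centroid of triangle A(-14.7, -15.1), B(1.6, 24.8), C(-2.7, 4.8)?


Centroid = ((x_A+x_B+x_C)/3, (y_A+y_B+y_C)/3)
= (((-14.7)+1.6+(-2.7))/3, ((-15.1)+24.8+4.8)/3)
= (-5.2667, 4.8333)

(-5.2667, 4.8333)


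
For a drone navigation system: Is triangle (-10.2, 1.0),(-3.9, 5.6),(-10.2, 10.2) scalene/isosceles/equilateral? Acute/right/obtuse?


Side lengths squared: AB^2=60.85, BC^2=60.85, CA^2=84.64
Sorted: [60.85, 60.85, 84.64]
By sides: Isosceles, By angles: Acute

Isosceles, Acute


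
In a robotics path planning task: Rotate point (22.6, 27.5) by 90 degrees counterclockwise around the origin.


90° CCW: (x,y) -> (-y, x)
(22.6,27.5) -> (-27.5, 22.6)

(-27.5, 22.6)


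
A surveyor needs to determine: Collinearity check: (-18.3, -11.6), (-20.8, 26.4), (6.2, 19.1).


Cross product: ((-20.8)-(-18.3))*(19.1-(-11.6)) - (26.4-(-11.6))*(6.2-(-18.3))
= -1007.75

No, not collinear


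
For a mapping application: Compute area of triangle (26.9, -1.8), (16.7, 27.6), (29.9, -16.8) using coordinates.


Area = |x_A(y_B-y_C) + x_B(y_C-y_A) + x_C(y_A-y_B)|/2
= |1194.36 + (-250.5) + (-879.06)|/2
= 64.8/2 = 32.4

32.4


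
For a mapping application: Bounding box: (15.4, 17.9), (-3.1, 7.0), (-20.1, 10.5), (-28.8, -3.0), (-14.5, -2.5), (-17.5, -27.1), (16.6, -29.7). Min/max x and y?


x range: [-28.8, 16.6]
y range: [-29.7, 17.9]
Bounding box: (-28.8,-29.7) to (16.6,17.9)

(-28.8,-29.7) to (16.6,17.9)


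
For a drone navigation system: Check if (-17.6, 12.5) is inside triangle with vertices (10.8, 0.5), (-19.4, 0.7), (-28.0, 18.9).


Cross products: AB x AP = -356.72, BC x BP = -134.24, CA x CP = -56.96
All same sign? yes

Yes, inside


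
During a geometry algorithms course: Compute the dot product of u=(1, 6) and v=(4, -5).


u . v = u_x*v_x + u_y*v_y = 1*4 + 6*(-5)
= 4 + (-30) = -26

-26


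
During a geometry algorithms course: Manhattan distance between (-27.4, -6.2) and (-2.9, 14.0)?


|(-27.4)-(-2.9)| + |(-6.2)-14| = 24.5 + 20.2 = 44.7

44.7


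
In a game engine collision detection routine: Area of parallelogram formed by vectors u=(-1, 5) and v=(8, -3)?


|u x v| = |(-1)*(-3) - 5*8|
= |3 - 40| = 37

37


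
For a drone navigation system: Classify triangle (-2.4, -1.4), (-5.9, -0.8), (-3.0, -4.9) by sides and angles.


Side lengths squared: AB^2=12.61, BC^2=25.22, CA^2=12.61
Sorted: [12.61, 12.61, 25.22]
By sides: Isosceles, By angles: Right

Isosceles, Right


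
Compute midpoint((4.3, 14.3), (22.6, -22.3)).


M = ((4.3+22.6)/2, (14.3+(-22.3))/2)
= (13.45, -4)

(13.45, -4)


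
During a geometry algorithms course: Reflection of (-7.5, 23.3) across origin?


Reflection over origin: (x,y) -> (-x,-y)
(-7.5, 23.3) -> (7.5, -23.3)

(7.5, -23.3)


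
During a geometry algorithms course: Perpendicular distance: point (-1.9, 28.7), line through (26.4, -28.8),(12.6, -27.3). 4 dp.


|cross product| = 751.05
|line direction| = sqrt(192.69) = 13.8813
Distance = 751.05/sqrt(192.69) = 54.1052

54.1052


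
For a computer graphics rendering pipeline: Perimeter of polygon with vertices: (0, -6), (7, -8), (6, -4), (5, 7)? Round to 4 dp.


Sides: (0, -6)->(7, -8): sqrt(53) = 7.28011, (7, -8)->(6, -4): sqrt(17) = 4.123106, (6, -4)->(5, 7): sqrt(122) = 11.045361, (5, 7)->(0, -6): sqrt(194) = 13.928388
Sum = 36.376965
Perimeter = 36.377

36.377


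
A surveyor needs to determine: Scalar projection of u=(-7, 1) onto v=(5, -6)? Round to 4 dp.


u.v = -41, |v| = sqrt(61) = 7.8102
Scalar projection = u.v / |v| = -41 / sqrt(61) = -5.2495

-5.2495


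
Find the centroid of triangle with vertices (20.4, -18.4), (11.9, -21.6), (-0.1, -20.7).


Centroid = ((x_A+x_B+x_C)/3, (y_A+y_B+y_C)/3)
= ((20.4+11.9+(-0.1))/3, ((-18.4)+(-21.6)+(-20.7))/3)
= (10.7333, -20.2333)

(10.7333, -20.2333)


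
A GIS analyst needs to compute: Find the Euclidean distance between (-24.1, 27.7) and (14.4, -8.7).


dx=38.5, dy=-36.4
d^2 = 38.5^2 + (-36.4)^2 = 2807.21
d = sqrt(2807.21) = 52.9831

52.9831


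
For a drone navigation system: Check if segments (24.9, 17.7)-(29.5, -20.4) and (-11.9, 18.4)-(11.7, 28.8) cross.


Cross products: d1=-399.24, d2=-1346.24, d3=-1398.86, d4=-451.86
d1*d2 < 0 and d3*d4 < 0? no

No, they don't intersect


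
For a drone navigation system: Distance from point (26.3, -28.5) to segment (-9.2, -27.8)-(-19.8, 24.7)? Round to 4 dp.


Project P onto AB: t = 0 (clamped to [0,1])
Closest point on segment: (-9.2, -27.8)
Distance: 35.5069

35.5069


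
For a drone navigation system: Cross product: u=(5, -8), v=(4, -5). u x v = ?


u x v = u_x*v_y - u_y*v_x = 5*(-5) - (-8)*4
= (-25) - (-32) = 7

7


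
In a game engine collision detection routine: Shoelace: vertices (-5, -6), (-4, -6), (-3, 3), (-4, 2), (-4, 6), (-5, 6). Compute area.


Shoelace sum: ((-5)*(-6) - (-4)*(-6)) + ((-4)*3 - (-3)*(-6)) + ((-3)*2 - (-4)*3) + ((-4)*6 - (-4)*2) + ((-4)*6 - (-5)*6) + ((-5)*(-6) - (-5)*6)
= 32
Area = |32|/2 = 16

16


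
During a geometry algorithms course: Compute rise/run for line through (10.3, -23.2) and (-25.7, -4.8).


slope = (y2-y1)/(x2-x1) = ((-4.8)-(-23.2))/((-25.7)-10.3) = 18.4/(-36) = -0.5111

-0.5111


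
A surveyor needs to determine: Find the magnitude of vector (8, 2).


|u| = sqrt(8^2 + 2^2) = sqrt(68) = 8.2462

8.2462


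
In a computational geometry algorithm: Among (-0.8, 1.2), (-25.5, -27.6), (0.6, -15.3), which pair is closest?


d(P0,P1) = 37.9411, d(P0,P2) = 16.5593, d(P1,P2) = 28.8531
Closest: P0 and P2

Closest pair: (-0.8, 1.2) and (0.6, -15.3), distance = 16.5593


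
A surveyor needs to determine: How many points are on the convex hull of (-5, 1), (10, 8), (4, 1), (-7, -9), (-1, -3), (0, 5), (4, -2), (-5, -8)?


Convex hull vertices (CCW): (-7, -9), (-5, -8), (4, -2), (10, 8), (0, 5), (-5, 1)
Count = 6

6


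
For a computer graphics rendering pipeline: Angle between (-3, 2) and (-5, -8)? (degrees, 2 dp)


u.v = -1, |u| = sqrt(13) = 3.6056, |v| = sqrt(89) = 9.434
cos(theta) = u.v/(|u||v|) = -1/sqrt(1157) = -0.029399
theta = acos(-0.029399) = 91.68 degrees

91.68 degrees


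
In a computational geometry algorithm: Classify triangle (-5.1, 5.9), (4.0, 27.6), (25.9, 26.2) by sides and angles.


Side lengths squared: AB^2=553.7, BC^2=481.57, CA^2=1373.09
Sorted: [481.57, 553.7, 1373.09]
By sides: Scalene, By angles: Obtuse

Scalene, Obtuse


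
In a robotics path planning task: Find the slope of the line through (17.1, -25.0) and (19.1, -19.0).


slope = (y2-y1)/(x2-x1) = ((-19)-(-25))/(19.1-17.1) = 6/2 = 3

3


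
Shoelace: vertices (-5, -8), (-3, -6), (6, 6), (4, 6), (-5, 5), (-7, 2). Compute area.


Shoelace sum: ((-5)*(-6) - (-3)*(-8)) + ((-3)*6 - 6*(-6)) + (6*6 - 4*6) + (4*5 - (-5)*6) + ((-5)*2 - (-7)*5) + ((-7)*(-8) - (-5)*2)
= 177
Area = |177|/2 = 88.5

88.5


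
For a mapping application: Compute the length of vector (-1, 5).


|u| = sqrt((-1)^2 + 5^2) = sqrt(26) = 5.099

5.099


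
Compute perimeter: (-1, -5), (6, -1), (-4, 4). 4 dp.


Sides: (-1, -5)->(6, -1): sqrt(65) = 8.062258, (6, -1)->(-4, 4): sqrt(125) = 11.18034, (-4, 4)->(-1, -5): sqrt(90) = 9.486833
Sum = 28.729431
Perimeter = 28.7294

28.7294


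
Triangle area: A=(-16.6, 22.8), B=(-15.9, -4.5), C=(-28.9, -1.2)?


Area = |x_A(y_B-y_C) + x_B(y_C-y_A) + x_C(y_A-y_B)|/2
= |54.78 + 381.6 + (-788.97)|/2
= 352.59/2 = 176.295

176.295


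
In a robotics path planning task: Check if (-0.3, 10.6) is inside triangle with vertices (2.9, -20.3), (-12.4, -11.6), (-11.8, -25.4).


Cross products: AB x AP = -444.93, BC x BP = 180.3, CA x CP = 470.55
All same sign? no

No, outside


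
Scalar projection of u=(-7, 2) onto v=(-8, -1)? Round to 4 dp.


u.v = 54, |v| = sqrt(65) = 8.0623
Scalar projection = u.v / |v| = 54 / sqrt(65) = 6.6979

6.6979


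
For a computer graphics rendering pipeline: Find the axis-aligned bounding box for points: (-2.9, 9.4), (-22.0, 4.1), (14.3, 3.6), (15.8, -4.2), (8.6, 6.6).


x range: [-22, 15.8]
y range: [-4.2, 9.4]
Bounding box: (-22,-4.2) to (15.8,9.4)

(-22,-4.2) to (15.8,9.4)


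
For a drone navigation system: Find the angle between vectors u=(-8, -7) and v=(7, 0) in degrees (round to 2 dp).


u.v = -56, |u| = sqrt(113) = 10.6301, |v| = sqrt(49) = 7
cos(theta) = u.v/(|u||v|) = -56/sqrt(5537) = -0.752577
theta = acos(-0.752577) = 138.81 degrees

138.81 degrees


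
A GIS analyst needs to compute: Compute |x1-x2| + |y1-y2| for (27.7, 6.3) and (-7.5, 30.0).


|27.7-(-7.5)| + |6.3-30| = 35.2 + 23.7 = 58.9

58.9


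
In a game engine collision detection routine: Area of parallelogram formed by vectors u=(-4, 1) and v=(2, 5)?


|u x v| = |(-4)*5 - 1*2|
= |(-20) - 2| = 22

22


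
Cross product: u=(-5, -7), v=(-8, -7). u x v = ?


u x v = u_x*v_y - u_y*v_x = (-5)*(-7) - (-7)*(-8)
= 35 - 56 = -21

-21


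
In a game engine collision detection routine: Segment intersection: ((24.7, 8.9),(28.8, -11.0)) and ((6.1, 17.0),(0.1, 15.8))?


Cross products: d1=70.92, d2=195.24, d3=-336.93, d4=-461.25
d1*d2 < 0 and d3*d4 < 0? no

No, they don't intersect


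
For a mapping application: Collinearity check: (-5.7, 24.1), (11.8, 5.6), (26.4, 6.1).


Cross product: (11.8-(-5.7))*(6.1-24.1) - (5.6-24.1)*(26.4-(-5.7))
= 278.85

No, not collinear


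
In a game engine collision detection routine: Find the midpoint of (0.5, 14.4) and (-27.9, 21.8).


M = ((0.5+(-27.9))/2, (14.4+21.8)/2)
= (-13.7, 18.1)

(-13.7, 18.1)


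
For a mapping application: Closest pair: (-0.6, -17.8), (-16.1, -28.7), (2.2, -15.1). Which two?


d(P0,P1) = 18.9489, d(P0,P2) = 3.8897, d(P1,P2) = 22.8002
Closest: P0 and P2

Closest pair: (-0.6, -17.8) and (2.2, -15.1), distance = 3.8897


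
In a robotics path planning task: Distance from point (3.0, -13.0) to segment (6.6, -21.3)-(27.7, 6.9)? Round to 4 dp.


Project P onto AB: t = 0.1275 (clamped to [0,1])
Closest point on segment: (9.2893, -17.7058)
Distance: 7.8549

7.8549


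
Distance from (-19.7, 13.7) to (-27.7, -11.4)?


dx=-8, dy=-25.1
d^2 = (-8)^2 + (-25.1)^2 = 694.01
d = sqrt(694.01) = 26.3441

26.3441


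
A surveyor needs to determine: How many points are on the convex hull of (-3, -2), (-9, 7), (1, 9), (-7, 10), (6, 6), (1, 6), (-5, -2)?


Convex hull vertices (CCW): (-9, 7), (-5, -2), (-3, -2), (6, 6), (1, 9), (-7, 10)
Count = 6

6


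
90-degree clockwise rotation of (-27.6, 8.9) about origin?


90° CW: (x,y) -> (y, -x)
(-27.6,8.9) -> (8.9, 27.6)

(8.9, 27.6)


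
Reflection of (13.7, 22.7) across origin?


Reflection over origin: (x,y) -> (-x,-y)
(13.7, 22.7) -> (-13.7, -22.7)

(-13.7, -22.7)


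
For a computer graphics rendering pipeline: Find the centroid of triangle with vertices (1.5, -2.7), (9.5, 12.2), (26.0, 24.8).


Centroid = ((x_A+x_B+x_C)/3, (y_A+y_B+y_C)/3)
= ((1.5+9.5+26)/3, ((-2.7)+12.2+24.8)/3)
= (12.3333, 11.4333)

(12.3333, 11.4333)


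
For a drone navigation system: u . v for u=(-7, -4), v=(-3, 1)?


u . v = u_x*v_x + u_y*v_y = (-7)*(-3) + (-4)*1
= 21 + (-4) = 17

17


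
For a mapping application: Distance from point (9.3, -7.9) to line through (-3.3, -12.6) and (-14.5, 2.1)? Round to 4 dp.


|cross product| = 237.86
|line direction| = sqrt(341.53) = 18.4805
Distance = 237.86/sqrt(341.53) = 12.8708

12.8708


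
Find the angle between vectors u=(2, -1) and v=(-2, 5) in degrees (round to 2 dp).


u.v = -9, |u| = sqrt(5) = 2.2361, |v| = sqrt(29) = 5.3852
cos(theta) = u.v/(|u||v|) = -9/sqrt(145) = -0.747409
theta = acos(-0.747409) = 138.37 degrees

138.37 degrees


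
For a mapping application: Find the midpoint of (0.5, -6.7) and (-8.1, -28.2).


M = ((0.5+(-8.1))/2, ((-6.7)+(-28.2))/2)
= (-3.8, -17.45)

(-3.8, -17.45)


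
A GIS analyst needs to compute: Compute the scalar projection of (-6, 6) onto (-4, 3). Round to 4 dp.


u.v = 42, |v| = sqrt(25) = 5
Scalar projection = u.v / |v| = 42 / sqrt(25) = 8.4

8.4


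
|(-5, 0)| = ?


|u| = sqrt((-5)^2 + 0^2) = sqrt(25) = 5

5


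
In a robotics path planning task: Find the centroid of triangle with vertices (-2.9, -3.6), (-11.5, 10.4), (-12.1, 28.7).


Centroid = ((x_A+x_B+x_C)/3, (y_A+y_B+y_C)/3)
= (((-2.9)+(-11.5)+(-12.1))/3, ((-3.6)+10.4+28.7)/3)
= (-8.8333, 11.8333)

(-8.8333, 11.8333)


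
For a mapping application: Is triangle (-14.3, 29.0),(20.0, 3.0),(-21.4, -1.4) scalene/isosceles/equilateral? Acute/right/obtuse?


Side lengths squared: AB^2=1852.49, BC^2=1733.32, CA^2=974.57
Sorted: [974.57, 1733.32, 1852.49]
By sides: Scalene, By angles: Acute

Scalene, Acute


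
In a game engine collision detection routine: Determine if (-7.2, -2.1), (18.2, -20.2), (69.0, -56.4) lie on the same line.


Cross product: (18.2-(-7.2))*((-56.4)-(-2.1)) - ((-20.2)-(-2.1))*(69-(-7.2))
= 0

Yes, collinear


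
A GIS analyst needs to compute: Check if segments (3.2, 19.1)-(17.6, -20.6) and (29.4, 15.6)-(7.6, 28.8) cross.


Cross products: d1=269.54, d2=944.92, d3=989.74, d4=314.36
d1*d2 < 0 and d3*d4 < 0? no

No, they don't intersect


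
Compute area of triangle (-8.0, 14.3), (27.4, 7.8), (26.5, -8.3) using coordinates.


Area = |x_A(y_B-y_C) + x_B(y_C-y_A) + x_C(y_A-y_B)|/2
= |(-128.8) + (-619.24) + 172.25|/2
= 575.79/2 = 287.895

287.895


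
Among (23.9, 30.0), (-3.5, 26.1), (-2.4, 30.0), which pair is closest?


d(P0,P1) = 27.6762, d(P0,P2) = 26.3, d(P1,P2) = 4.0522
Closest: P1 and P2

Closest pair: (-3.5, 26.1) and (-2.4, 30.0), distance = 4.0522


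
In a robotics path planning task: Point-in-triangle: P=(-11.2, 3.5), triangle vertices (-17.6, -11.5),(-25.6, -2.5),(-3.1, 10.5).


Cross products: AB x AP = -177.6, BC x BP = -52.2, CA x CP = -76.7
All same sign? yes

Yes, inside


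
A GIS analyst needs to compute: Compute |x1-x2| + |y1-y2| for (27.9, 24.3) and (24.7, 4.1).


|27.9-24.7| + |24.3-4.1| = 3.2 + 20.2 = 23.4

23.4


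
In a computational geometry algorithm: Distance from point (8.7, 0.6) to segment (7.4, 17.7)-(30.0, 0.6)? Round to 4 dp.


Project P onto AB: t = 0.4006 (clamped to [0,1])
Closest point on segment: (16.4547, 10.8489)
Distance: 12.852

12.852


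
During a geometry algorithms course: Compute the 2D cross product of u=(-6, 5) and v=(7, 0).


u x v = u_x*v_y - u_y*v_x = (-6)*0 - 5*7
= 0 - 35 = -35

-35


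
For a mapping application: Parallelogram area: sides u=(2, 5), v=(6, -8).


|u x v| = |2*(-8) - 5*6|
= |(-16) - 30| = 46

46


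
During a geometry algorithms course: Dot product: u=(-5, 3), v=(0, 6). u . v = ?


u . v = u_x*v_x + u_y*v_y = (-5)*0 + 3*6
= 0 + 18 = 18

18


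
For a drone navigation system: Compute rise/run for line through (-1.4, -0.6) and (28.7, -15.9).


slope = (y2-y1)/(x2-x1) = ((-15.9)-(-0.6))/(28.7-(-1.4)) = (-15.3)/30.1 = -0.5083

-0.5083


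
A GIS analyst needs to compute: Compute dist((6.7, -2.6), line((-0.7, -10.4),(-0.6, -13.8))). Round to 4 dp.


|cross product| = 25.94
|line direction| = sqrt(11.57) = 3.4015
Distance = 25.94/sqrt(11.57) = 7.6261

7.6261


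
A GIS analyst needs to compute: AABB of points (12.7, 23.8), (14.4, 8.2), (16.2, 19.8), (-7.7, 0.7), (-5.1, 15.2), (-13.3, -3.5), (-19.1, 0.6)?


x range: [-19.1, 16.2]
y range: [-3.5, 23.8]
Bounding box: (-19.1,-3.5) to (16.2,23.8)

(-19.1,-3.5) to (16.2,23.8)


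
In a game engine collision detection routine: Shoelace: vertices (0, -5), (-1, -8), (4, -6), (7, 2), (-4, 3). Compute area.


Shoelace sum: (0*(-8) - (-1)*(-5)) + ((-1)*(-6) - 4*(-8)) + (4*2 - 7*(-6)) + (7*3 - (-4)*2) + ((-4)*(-5) - 0*3)
= 132
Area = |132|/2 = 66

66


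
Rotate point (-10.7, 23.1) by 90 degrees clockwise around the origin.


90° CW: (x,y) -> (y, -x)
(-10.7,23.1) -> (23.1, 10.7)

(23.1, 10.7)


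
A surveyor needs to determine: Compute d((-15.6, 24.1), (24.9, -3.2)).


dx=40.5, dy=-27.3
d^2 = 40.5^2 + (-27.3)^2 = 2385.54
d = sqrt(2385.54) = 48.842

48.842


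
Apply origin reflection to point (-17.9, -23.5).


Reflection over origin: (x,y) -> (-x,-y)
(-17.9, -23.5) -> (17.9, 23.5)

(17.9, 23.5)


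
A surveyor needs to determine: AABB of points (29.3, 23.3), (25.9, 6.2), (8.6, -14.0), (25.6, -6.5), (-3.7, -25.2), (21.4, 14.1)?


x range: [-3.7, 29.3]
y range: [-25.2, 23.3]
Bounding box: (-3.7,-25.2) to (29.3,23.3)

(-3.7,-25.2) to (29.3,23.3)


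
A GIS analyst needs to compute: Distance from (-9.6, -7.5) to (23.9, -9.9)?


dx=33.5, dy=-2.4
d^2 = 33.5^2 + (-2.4)^2 = 1128.01
d = sqrt(1128.01) = 33.5859

33.5859


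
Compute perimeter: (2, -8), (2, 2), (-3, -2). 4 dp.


Sides: (2, -8)->(2, 2): sqrt(100) = 10, (2, 2)->(-3, -2): sqrt(41) = 6.403124, (-3, -2)->(2, -8): sqrt(61) = 7.81025
Sum = 24.213374
Perimeter = 24.2134

24.2134


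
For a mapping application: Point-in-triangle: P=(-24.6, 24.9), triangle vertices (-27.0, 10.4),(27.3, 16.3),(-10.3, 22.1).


Cross products: AB x AP = 773.19, BC x BP = -22.34, CA x CP = -214.07
All same sign? no

No, outside


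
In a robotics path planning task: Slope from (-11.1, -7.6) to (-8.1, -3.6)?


slope = (y2-y1)/(x2-x1) = ((-3.6)-(-7.6))/((-8.1)-(-11.1)) = 4/3 = 1.3333

1.3333


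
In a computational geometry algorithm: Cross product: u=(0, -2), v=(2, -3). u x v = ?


u x v = u_x*v_y - u_y*v_x = 0*(-3) - (-2)*2
= 0 - (-4) = 4

4


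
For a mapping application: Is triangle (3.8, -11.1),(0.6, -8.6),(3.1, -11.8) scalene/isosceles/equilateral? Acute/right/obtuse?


Side lengths squared: AB^2=16.49, BC^2=16.49, CA^2=0.98
Sorted: [0.98, 16.49, 16.49]
By sides: Isosceles, By angles: Acute

Isosceles, Acute


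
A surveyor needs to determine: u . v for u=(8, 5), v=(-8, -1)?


u . v = u_x*v_x + u_y*v_y = 8*(-8) + 5*(-1)
= (-64) + (-5) = -69

-69


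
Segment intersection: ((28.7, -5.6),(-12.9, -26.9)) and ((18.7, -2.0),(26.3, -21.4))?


Cross products: d1=166.64, d2=-802.28, d3=-362.76, d4=606.16
d1*d2 < 0 and d3*d4 < 0? yes

Yes, they intersect


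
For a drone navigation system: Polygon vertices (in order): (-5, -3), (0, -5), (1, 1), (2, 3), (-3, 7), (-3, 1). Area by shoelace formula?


Shoelace sum: ((-5)*(-5) - 0*(-3)) + (0*1 - 1*(-5)) + (1*3 - 2*1) + (2*7 - (-3)*3) + ((-3)*1 - (-3)*7) + ((-3)*(-3) - (-5)*1)
= 86
Area = |86|/2 = 43

43


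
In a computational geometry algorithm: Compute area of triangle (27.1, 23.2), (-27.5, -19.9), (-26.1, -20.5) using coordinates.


Area = |x_A(y_B-y_C) + x_B(y_C-y_A) + x_C(y_A-y_B)|/2
= |16.26 + 1201.75 + (-1124.91)|/2
= 93.1/2 = 46.55

46.55


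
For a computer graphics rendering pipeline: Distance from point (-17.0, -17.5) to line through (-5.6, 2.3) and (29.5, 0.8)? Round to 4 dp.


|cross product| = 712.08
|line direction| = sqrt(1234.26) = 35.132
Distance = 712.08/sqrt(1234.26) = 20.2687

20.2687


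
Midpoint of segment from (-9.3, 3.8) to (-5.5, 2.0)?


M = (((-9.3)+(-5.5))/2, (3.8+2)/2)
= (-7.4, 2.9)

(-7.4, 2.9)


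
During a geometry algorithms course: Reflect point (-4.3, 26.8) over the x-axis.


Reflection over x-axis: (x,y) -> (x,-y)
(-4.3, 26.8) -> (-4.3, -26.8)

(-4.3, -26.8)


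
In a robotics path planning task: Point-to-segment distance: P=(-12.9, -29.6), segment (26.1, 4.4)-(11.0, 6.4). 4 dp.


Project P onto AB: t = 1 (clamped to [0,1])
Closest point on segment: (11, 6.4)
Distance: 43.2112

43.2112


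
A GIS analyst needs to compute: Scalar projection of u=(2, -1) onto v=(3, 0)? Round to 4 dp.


u.v = 6, |v| = sqrt(9) = 3
Scalar projection = u.v / |v| = 6 / sqrt(9) = 2

2


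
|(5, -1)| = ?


|u| = sqrt(5^2 + (-1)^2) = sqrt(26) = 5.099

5.099


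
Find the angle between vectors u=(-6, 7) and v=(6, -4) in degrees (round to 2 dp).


u.v = -64, |u| = sqrt(85) = 9.2195, |v| = sqrt(52) = 7.2111
cos(theta) = u.v/(|u||v|) = -64/sqrt(4420) = -0.962651
theta = acos(-0.962651) = 164.29 degrees

164.29 degrees


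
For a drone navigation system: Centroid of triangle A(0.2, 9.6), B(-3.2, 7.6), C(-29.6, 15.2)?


Centroid = ((x_A+x_B+x_C)/3, (y_A+y_B+y_C)/3)
= ((0.2+(-3.2)+(-29.6))/3, (9.6+7.6+15.2)/3)
= (-10.8667, 10.8)

(-10.8667, 10.8)


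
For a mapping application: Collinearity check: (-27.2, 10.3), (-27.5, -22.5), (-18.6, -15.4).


Cross product: ((-27.5)-(-27.2))*((-15.4)-10.3) - ((-22.5)-10.3)*((-18.6)-(-27.2))
= 289.79

No, not collinear


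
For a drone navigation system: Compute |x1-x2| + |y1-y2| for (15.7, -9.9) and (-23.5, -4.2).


|15.7-(-23.5)| + |(-9.9)-(-4.2)| = 39.2 + 5.7 = 44.9

44.9


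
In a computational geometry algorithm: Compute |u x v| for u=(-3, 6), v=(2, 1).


|u x v| = |(-3)*1 - 6*2|
= |(-3) - 12| = 15

15


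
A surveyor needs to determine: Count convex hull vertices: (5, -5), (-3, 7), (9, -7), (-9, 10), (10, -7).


Convex hull vertices (CCW): (-9, 10), (5, -5), (9, -7), (10, -7), (-3, 7)
Count = 5

5


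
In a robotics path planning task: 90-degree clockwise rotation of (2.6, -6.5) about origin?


90° CW: (x,y) -> (y, -x)
(2.6,-6.5) -> (-6.5, -2.6)

(-6.5, -2.6)


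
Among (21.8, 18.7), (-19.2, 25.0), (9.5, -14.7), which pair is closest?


d(P0,P1) = 41.4812, d(P0,P2) = 35.5928, d(P1,P2) = 48.9875
Closest: P0 and P2

Closest pair: (21.8, 18.7) and (9.5, -14.7), distance = 35.5928


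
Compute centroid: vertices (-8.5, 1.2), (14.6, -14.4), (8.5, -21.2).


Centroid = ((x_A+x_B+x_C)/3, (y_A+y_B+y_C)/3)
= (((-8.5)+14.6+8.5)/3, (1.2+(-14.4)+(-21.2))/3)
= (4.8667, -11.4667)

(4.8667, -11.4667)


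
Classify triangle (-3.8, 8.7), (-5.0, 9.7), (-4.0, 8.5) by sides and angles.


Side lengths squared: AB^2=2.44, BC^2=2.44, CA^2=0.08
Sorted: [0.08, 2.44, 2.44]
By sides: Isosceles, By angles: Acute

Isosceles, Acute


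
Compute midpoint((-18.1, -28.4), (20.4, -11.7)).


M = (((-18.1)+20.4)/2, ((-28.4)+(-11.7))/2)
= (1.15, -20.05)

(1.15, -20.05)


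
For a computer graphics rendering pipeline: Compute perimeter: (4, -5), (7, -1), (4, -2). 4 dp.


Sides: (4, -5)->(7, -1): sqrt(25) = 5, (7, -1)->(4, -2): sqrt(10) = 3.162278, (4, -2)->(4, -5): sqrt(9) = 3
Sum = 11.162278
Perimeter = 11.1623

11.1623


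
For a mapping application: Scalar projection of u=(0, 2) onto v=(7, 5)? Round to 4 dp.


u.v = 10, |v| = sqrt(74) = 8.6023
Scalar projection = u.v / |v| = 10 / sqrt(74) = 1.1625

1.1625


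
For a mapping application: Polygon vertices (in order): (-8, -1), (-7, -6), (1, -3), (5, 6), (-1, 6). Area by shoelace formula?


Shoelace sum: ((-8)*(-6) - (-7)*(-1)) + ((-7)*(-3) - 1*(-6)) + (1*6 - 5*(-3)) + (5*6 - (-1)*6) + ((-1)*(-1) - (-8)*6)
= 174
Area = |174|/2 = 87

87


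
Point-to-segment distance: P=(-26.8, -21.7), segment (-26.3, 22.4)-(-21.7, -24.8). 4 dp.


Project P onto AB: t = 0.9245 (clamped to [0,1])
Closest point on segment: (-22.0473, -21.2368)
Distance: 4.7753

4.7753


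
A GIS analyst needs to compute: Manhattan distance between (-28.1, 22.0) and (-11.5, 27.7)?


|(-28.1)-(-11.5)| + |22-27.7| = 16.6 + 5.7 = 22.3

22.3


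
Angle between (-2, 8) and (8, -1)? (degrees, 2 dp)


u.v = -24, |u| = sqrt(68) = 8.2462, |v| = sqrt(65) = 8.0623
cos(theta) = u.v/(|u||v|) = -24/sqrt(4420) = -0.360994
theta = acos(-0.360994) = 111.16 degrees

111.16 degrees


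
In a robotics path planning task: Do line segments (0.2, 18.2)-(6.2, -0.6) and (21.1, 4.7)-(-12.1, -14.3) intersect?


Cross products: d1=-845.3, d2=-107.14, d3=311.92, d4=-426.24
d1*d2 < 0 and d3*d4 < 0? no

No, they don't intersect


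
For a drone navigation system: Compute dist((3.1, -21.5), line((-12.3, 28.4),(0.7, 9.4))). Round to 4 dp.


|cross product| = 356.1
|line direction| = sqrt(530) = 23.0217
Distance = 356.1/sqrt(530) = 15.468

15.468


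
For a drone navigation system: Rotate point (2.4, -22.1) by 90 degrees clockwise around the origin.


90° CW: (x,y) -> (y, -x)
(2.4,-22.1) -> (-22.1, -2.4)

(-22.1, -2.4)


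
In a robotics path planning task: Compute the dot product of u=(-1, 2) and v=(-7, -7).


u . v = u_x*v_x + u_y*v_y = (-1)*(-7) + 2*(-7)
= 7 + (-14) = -7

-7


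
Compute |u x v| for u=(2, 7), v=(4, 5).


|u x v| = |2*5 - 7*4|
= |10 - 28| = 18

18


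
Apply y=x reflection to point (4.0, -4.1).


Reflection over y=x: (x,y) -> (y,x)
(4, -4.1) -> (-4.1, 4)

(-4.1, 4)


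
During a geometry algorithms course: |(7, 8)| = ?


|u| = sqrt(7^2 + 8^2) = sqrt(113) = 10.6301

10.6301


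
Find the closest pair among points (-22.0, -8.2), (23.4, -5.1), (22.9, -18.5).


d(P0,P1) = 45.5057, d(P0,P2) = 46.0663, d(P1,P2) = 13.4093
Closest: P1 and P2

Closest pair: (23.4, -5.1) and (22.9, -18.5), distance = 13.4093


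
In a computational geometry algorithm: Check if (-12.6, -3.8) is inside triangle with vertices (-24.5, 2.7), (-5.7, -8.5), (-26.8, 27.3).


Cross products: AB x AP = 11.08, BC x BP = 147.85, CA x CP = 277.79
All same sign? yes

Yes, inside
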